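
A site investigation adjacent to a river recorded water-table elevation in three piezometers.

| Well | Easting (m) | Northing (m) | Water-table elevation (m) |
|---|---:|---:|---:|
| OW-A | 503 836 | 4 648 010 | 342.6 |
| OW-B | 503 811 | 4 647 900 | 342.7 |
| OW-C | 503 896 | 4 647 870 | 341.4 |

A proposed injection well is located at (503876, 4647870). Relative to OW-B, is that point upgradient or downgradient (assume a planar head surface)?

Differences from OW-A: to OW-B (Δx, Δy, Δh) = (-25, -110, +0.1); to OW-C = (60, -140, -1.2).
Determinant of the coordinate differences = (-25)·(-140) − 60·(-110) = 10100.
∂h/∂x = [(+0.1)·(-140) − (-1.2)·(-110)] / 10100 = -0.01446
∂h/∂y = [(-25)·(-1.2) − 60·(+0.1)] / 10100 = +0.002376
Head at (503876, 4647870) = 342.6 + (-0.01446)·(40) + (+0.002376)·(-140) = 341.69 m.
That is lower than the 342.7 m at OW-B, so the point is downgradient.

downgradient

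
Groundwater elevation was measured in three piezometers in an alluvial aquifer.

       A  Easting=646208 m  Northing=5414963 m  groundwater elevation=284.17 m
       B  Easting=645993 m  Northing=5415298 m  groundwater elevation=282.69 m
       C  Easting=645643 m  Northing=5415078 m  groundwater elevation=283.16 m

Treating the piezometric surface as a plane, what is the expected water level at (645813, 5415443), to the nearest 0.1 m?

With h = a·x + b·y + c and A as origin, the differences give:
  (-215)·a + 335·b = -1.48
  (-565)·a + 115·b = -1.01
Eliminate b (×115 and ×335, subtract): 164550·a = 168.150 → a = ∂h/∂x = +0.001022
Back-substitute: b = ∂h/∂y = -0.003762.
h(645813, 5415443) = 284.17 + (+0.001022)·(-395) + (-0.003762)·(480) = 284.17 -0.404 -1.806 = 281.961 m.

282.0 m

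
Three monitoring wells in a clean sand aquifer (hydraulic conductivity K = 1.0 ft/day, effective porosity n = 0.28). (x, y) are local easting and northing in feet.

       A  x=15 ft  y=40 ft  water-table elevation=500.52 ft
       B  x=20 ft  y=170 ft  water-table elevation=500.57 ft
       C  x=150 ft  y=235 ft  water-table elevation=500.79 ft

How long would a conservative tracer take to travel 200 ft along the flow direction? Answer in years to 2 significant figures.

Taking A as reference: B−A = (5, 130, +0.05); C−A = (135, 195, +0.27).
Solve a·Δx + b·Δy = Δh: det = 5·195 − 135·130 = -16575.
∂h/∂x = [(+0.05)·195 − (+0.27)·130] / -16575 = +0.001529
∂h/∂y = [5·(+0.27) − 135·(+0.05)] / -16575 = +0.0003258
|∇h| = √(0.001529² + 0.0003258²) = 0.001563
Seepage velocity v = K·i/n = 1.0 × 0.001563 / 0.28 = 0.005582 ft/day.
t = 200 / 0.005582 = 3.583e+04 days = 98.1 years.

98 years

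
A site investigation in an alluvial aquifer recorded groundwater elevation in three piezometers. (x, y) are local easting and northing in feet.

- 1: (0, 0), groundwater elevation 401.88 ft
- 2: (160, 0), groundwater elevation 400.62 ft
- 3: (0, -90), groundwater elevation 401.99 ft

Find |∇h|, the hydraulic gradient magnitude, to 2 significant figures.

0.0080

∂h/∂x = (400.62 − 401.88) / (160 − 0) = -0.007875
∂h/∂y = (401.99 − 401.88) / (-90 − 0) = -0.001222
|∇h| = √(-0.007875² + -0.001222²) = 0.007969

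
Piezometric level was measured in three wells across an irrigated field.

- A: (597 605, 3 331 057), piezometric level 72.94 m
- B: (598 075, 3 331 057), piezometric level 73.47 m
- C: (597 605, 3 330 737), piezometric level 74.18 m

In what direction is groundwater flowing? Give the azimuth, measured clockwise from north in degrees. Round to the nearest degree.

∂h/∂x = (73.47 − 72.94) / (598075 − 597605) = +0.001128
∂h/∂y = (74.18 − 72.94) / (3330737 − 3331057) = -0.003875
Flow direction (−∇h) has components (-0.001128 E, +0.003875 N).
Azimuth = atan2(E, N) = atan2(-0.001128, +0.003875) = 343.8° ≈ 344°.

344°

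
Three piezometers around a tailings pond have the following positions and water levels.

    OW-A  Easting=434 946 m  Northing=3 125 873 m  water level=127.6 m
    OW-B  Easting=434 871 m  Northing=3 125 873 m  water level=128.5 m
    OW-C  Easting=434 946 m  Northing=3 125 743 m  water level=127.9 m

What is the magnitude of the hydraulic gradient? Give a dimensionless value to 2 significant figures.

∂h/∂x = (128.5 − 127.6) / (434871 − 434946) = -0.01200
∂h/∂y = (127.9 − 127.6) / (3125743 − 3125873) = -0.002308
|∇h| = √(-0.01200² + -0.002308²) = 0.01222

0.012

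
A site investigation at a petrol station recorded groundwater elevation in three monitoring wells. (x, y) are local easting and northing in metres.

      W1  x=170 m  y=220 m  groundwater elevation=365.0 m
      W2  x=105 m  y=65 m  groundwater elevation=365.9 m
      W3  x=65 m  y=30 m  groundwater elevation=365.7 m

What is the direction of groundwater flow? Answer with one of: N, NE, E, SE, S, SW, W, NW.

With h = a·x + b·y + c and W1 as origin, the differences give:
  (-65)·a + (-155)·b = +0.9
  (-105)·a + (-190)·b = +0.7
Eliminate b (×(-190) and ×(-155), subtract): -3925·a = -62.50 → a = ∂h/∂x = +0.01592
Back-substitute: b = ∂h/∂y = -0.01248.
Flow = −∇h = (-0.01592 east, +0.01248 north), which points northwest.

NW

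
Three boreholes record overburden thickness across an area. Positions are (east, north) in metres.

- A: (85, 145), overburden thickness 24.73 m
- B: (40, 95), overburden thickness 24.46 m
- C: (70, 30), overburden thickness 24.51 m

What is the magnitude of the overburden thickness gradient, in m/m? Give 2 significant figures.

With d = a·x + b·y + c and A as origin, the differences give:
  (-45)·a + (-50)·b = -0.27
  (-15)·a + (-115)·b = -0.22
Eliminate b (×(-115) and ×(-50), subtract): 4425·a = 20.050 → a = ∂d/∂x = +0.004531
Back-substitute: b = ∂d/∂y = +0.001322.
|∇f| = √(0.004531² + 0.001322²) = 0.00472 m/m

0.0047 m/m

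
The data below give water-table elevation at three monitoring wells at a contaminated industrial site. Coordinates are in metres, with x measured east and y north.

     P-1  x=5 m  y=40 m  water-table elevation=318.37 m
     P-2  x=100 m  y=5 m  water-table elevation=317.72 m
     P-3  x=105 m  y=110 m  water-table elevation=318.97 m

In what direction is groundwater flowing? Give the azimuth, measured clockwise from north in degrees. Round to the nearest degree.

169°

Differences from P-1: to P-2 (Δx, Δy, Δh) = (95, -35, -0.65); to P-3 = (100, 70, +0.60).
Determinant of the coordinate differences = 95·70 − 100·(-35) = 10150.
∂h/∂x = [(-0.65)·70 − (+0.60)·(-35)] / 10150 = -0.002414
∂h/∂y = [95·(+0.60) − 100·(-0.65)] / 10150 = +0.01202
Flow direction (−∇h) has components (+0.002414 E, -0.01202 N).
Azimuth = atan2(E, N) = atan2(+0.002414, -0.01202) = 168.6° ≈ 169°.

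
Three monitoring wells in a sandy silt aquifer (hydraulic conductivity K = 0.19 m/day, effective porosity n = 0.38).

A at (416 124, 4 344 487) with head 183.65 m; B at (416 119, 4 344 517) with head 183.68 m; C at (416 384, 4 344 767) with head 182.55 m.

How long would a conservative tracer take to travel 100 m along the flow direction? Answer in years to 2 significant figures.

120 years

With h = a·x + b·y + c and A as origin, the differences give:
  (-5)·a + 30·b = +0.03
  260·a + 280·b = -1.10
Eliminate b (×280 and ×30, subtract): -9200·a = 41.400 → a = ∂h/∂x = -0.004500
Back-substitute: b = ∂h/∂y = +0.0002500.
|∇h| = √(-0.004500² + 0.0002500²) = 0.004507
Seepage velocity v = K·i/n = 0.19 × 0.004507 / 0.38 = 0.002253 m/day.
t = 100 / 0.002253 = 4.439e+04 days = 122 years.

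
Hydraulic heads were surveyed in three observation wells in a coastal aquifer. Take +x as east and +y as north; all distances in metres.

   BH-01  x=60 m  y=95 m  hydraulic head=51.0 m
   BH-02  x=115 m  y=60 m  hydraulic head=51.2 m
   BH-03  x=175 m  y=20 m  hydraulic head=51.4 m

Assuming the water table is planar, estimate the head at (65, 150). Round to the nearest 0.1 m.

51.6 m

With h = a·x + b·y + c and BH-01 as origin, the differences give:
  55·a + (-35)·b = +0.2
  115·a + (-75)·b = +0.4
Eliminate b (×(-75) and ×(-35), subtract): -100·a = -1.00 → a = ∂h/∂x = +0.01000
Back-substitute: b = ∂h/∂y = +0.01000.
h(65, 150) = 51.0 + (+0.01000)·(5) + (+0.01000)·(55) = 51.0 +0.050 +0.550 = 51.600 m.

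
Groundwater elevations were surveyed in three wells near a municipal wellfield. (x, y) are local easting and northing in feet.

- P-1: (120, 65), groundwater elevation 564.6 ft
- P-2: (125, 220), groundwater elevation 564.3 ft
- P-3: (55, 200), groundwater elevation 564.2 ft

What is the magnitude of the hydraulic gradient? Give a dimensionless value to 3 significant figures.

With h = a·x + b·y + c and P-1 as origin, the differences give:
  5·a + 155·b = -0.3
  (-65)·a + 135·b = -0.4
Eliminate b (×135 and ×155, subtract): 10750·a = 21.50 → a = ∂h/∂x = +0.002000
Back-substitute: b = ∂h/∂y = -0.002000.
|∇h| = √(0.002000² + -0.002000²) = 0.002828

0.00283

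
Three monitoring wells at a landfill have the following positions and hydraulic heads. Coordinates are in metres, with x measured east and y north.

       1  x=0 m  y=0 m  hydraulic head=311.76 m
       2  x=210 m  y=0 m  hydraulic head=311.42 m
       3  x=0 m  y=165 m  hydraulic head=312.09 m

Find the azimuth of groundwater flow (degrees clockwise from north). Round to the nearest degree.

141°

∂h/∂x = (311.42 − 311.76) / (210 − 0) = -0.001619
∂h/∂y = (312.09 − 311.76) / (165 − 0) = +0.002000
Flow direction (−∇h) has components (+0.001619 E, -0.002000 N).
Azimuth = atan2(E, N) = atan2(+0.001619, -0.002000) = 141.0° ≈ 141°.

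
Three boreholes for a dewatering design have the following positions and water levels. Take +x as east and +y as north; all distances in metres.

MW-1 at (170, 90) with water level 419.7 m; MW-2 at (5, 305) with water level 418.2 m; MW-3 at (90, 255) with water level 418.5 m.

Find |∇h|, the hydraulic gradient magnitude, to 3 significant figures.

Taking MW-1 as reference: MW-2−MW-1 = (-165, 215, -1.5); MW-3−MW-1 = (-80, 165, -1.2).
Determinant of the coordinate differences = (-165)·165 − (-80)·215 = -10025.
∂h/∂x = [(-1.5)·165 − (-1.2)·215] / -10025 = -0.001047
∂h/∂y = [(-165)·(-1.2) − (-80)·(-1.5)] / -10025 = -0.007781
|∇h| = √(-0.001047² + -0.007781²) = 0.007851

0.00785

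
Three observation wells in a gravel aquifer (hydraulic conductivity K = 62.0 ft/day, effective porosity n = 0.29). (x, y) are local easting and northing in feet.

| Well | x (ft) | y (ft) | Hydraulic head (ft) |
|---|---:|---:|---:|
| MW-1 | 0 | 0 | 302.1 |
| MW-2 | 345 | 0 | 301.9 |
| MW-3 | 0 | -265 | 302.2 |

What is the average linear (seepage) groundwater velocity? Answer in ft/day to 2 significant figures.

∂h/∂x = (301.9 − 302.1) / (345 − 0) = -0.0005797
∂h/∂y = (302.2 − 302.1) / (-265 − 0) = -0.0003774
|∇h| = √(-0.0005797² + -0.0003774²) = 0.0006917
Seepage velocity v = K·i/n = 62.0 × 0.0006917 / 0.29 = 0.1479 ft/day.

0.15 ft/day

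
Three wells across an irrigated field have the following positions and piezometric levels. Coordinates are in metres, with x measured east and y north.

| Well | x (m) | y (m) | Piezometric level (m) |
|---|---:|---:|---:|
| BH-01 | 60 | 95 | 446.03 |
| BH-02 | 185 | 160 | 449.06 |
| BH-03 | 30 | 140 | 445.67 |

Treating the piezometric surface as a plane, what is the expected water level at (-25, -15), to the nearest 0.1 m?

With h = a·x + b·y + c and BH-01 as origin, the differences give:
  125·a + 65·b = +3.03
  (-30)·a + 45·b = -0.36
Eliminate b (×45 and ×65, subtract): 7575·a = 159.750 → a = ∂h/∂x = +0.02109
Back-substitute: b = ∂h/∂y = +0.006059.
h(-25, -15) = 446.03 + (+0.02109)·(-85) + (+0.006059)·(-110) = 446.03 -1.793 -0.667 = 443.571 m.

443.6 m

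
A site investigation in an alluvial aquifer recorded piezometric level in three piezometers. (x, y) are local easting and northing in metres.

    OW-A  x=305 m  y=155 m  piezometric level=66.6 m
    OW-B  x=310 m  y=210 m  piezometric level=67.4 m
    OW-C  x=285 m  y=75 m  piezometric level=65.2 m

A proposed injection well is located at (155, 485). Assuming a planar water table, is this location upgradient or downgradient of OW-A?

Differences from OW-A: to OW-B (Δx, Δy, Δh) = (5, 55, +0.8); to OW-C = (-20, -80, -1.4).
Solve a·Δx + b·Δy = Δh: det = 5·(-80) − (-20)·55 = 700.
∂h/∂x = [(+0.8)·(-80) − (-1.4)·55] / 700 = +0.01857
∂h/∂y = [5·(-1.4) − (-20)·(+0.8)] / 700 = +0.01286
Head at (155, 485) = 66.6 + (+0.01857)·(-150) + (+0.01286)·(330) = 68.06 m.
That is higher than the 66.6 m at OW-A, so the point is upgradient.

upgradient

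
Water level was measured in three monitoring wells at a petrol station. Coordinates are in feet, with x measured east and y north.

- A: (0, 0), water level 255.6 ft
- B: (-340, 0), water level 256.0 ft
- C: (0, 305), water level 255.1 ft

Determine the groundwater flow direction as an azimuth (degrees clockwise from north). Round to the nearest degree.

∂h/∂x = (256.0 − 255.6) / (-340 − 0) = -0.001176
∂h/∂y = (255.1 − 255.6) / (305 − 0) = -0.001639
Flow direction (−∇h) has components (+0.001176 E, +0.001639 N).
Azimuth = atan2(E, N) = atan2(+0.001176, +0.001639) = 35.7° ≈ 036°.

036°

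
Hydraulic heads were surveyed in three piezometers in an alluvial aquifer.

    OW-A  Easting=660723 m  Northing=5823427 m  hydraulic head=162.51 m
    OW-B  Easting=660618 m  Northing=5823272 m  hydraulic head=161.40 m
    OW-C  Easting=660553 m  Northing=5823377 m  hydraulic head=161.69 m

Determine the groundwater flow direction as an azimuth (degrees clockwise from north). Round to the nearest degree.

Taking OW-A as reference: OW-B−OW-A = (-105, -155, -1.11); OW-C−OW-A = (-170, -50, -0.82).
Solve a·Δx + b·Δy = Δh: det = (-105)·(-50) − (-170)·(-155) = -21100.
∂h/∂x = [(-1.11)·(-50) − (-0.82)·(-155)] / -21100 = +0.003393
∂h/∂y = [(-105)·(-0.82) − (-170)·(-1.11)] / -21100 = +0.004863
Flow direction (−∇h) has components (-0.003393 E, -0.004863 N).
Azimuth = atan2(E, N) = atan2(-0.003393, -0.004863) = 214.9° ≈ 215°.

215°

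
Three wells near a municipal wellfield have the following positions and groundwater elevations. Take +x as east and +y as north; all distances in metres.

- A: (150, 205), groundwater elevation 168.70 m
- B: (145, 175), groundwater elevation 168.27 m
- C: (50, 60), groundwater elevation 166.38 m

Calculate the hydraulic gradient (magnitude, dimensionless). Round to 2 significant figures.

Taking A as reference: B−A = (-5, -30, -0.43); C−A = (-100, -145, -2.32).
Solve a·Δx + b·Δy = Δh: det = (-5)·(-145) − (-100)·(-30) = -2275.
∂h/∂x = [(-0.43)·(-145) − (-2.32)·(-30)] / -2275 = +0.003187
∂h/∂y = [(-5)·(-2.32) − (-100)·(-0.43)] / -2275 = +0.01380
|∇h| = √(0.003187² + 0.01380²) = 0.01416

0.014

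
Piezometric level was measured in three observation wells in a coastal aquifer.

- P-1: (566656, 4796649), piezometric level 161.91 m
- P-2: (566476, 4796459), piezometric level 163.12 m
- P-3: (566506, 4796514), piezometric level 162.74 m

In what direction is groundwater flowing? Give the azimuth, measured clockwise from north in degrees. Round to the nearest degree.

With h = a·x + b·y + c and P-1 as origin, the differences give:
  (-180)·a + (-190)·b = +1.21
  (-150)·a + (-135)·b = +0.83
Eliminate b (×(-135) and ×(-190), subtract): -4200·a = -5.650 → a = ∂h/∂x = +0.001345
Back-substitute: b = ∂h/∂y = -0.007643.
Flow direction (−∇h) has components (-0.001345 E, +0.007643 N).
Azimuth = atan2(E, N) = atan2(-0.001345, +0.007643) = 350.0° ≈ 350°.

350°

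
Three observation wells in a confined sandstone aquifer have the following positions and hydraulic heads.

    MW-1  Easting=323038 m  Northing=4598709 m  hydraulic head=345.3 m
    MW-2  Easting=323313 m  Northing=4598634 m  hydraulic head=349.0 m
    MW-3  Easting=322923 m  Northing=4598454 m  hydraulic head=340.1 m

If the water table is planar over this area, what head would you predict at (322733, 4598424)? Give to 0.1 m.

Taking MW-1 as reference: MW-2−MW-1 = (275, -75, +3.7); MW-3−MW-1 = (-115, -255, -5.2).
Solve a·Δx + b·Δy = Δh: det = 275·(-255) − (-115)·(-75) = -78750.
∂h/∂x = [(+3.7)·(-255) − (-5.2)·(-75)] / -78750 = +0.01693
∂h/∂y = [275·(-5.2) − (-115)·(+3.7)] / -78750 = +0.01276
h(322733, 4598424) = 345.3 + (+0.01693)·(-305) + (+0.01276)·(-285) = 345.3 -5.165 -3.635 = 336.500 m.

336.5 m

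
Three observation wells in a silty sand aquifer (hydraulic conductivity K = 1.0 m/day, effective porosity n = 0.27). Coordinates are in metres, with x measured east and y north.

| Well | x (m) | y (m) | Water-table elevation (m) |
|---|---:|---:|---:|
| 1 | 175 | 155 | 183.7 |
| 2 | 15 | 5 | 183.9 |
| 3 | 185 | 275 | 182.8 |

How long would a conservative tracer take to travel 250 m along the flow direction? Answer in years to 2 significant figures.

18 years

Differences from 1: to 2 (Δx, Δy, Δh) = (-160, -150, +0.2); to 3 = (10, 120, -0.9).
Solve a·Δx + b·Δy = Δh: det = (-160)·120 − 10·(-150) = -17700.
∂h/∂x = [(+0.2)·120 − (-0.9)·(-150)] / -17700 = +0.006271
∂h/∂y = [(-160)·(-0.9) − 10·(+0.2)] / -17700 = -0.008023
|∇h| = √(0.006271² + -0.008023²) = 0.01018
Seepage velocity v = K·i/n = 1.0 × 0.01018 / 0.27 = 0.0377 m/day.
t = 250 / 0.0377 = 6631 days = 18.2 years.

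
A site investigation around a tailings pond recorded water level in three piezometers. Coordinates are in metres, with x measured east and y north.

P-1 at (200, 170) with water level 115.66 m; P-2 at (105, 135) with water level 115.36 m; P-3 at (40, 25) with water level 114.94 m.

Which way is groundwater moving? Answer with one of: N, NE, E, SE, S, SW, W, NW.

Taking P-1 as reference: P-2−P-1 = (-95, -35, -0.30); P-3−P-1 = (-160, -145, -0.72).
Solve a·Δx + b·Δy = Δh: det = (-95)·(-145) − (-160)·(-35) = 8175.
∂h/∂x = [(-0.30)·(-145) − (-0.72)·(-35)] / 8175 = +0.002239
∂h/∂y = [(-95)·(-0.72) − (-160)·(-0.30)] / 8175 = +0.002495
Flow = −∇h = (-0.002239 east, -0.002495 north), which points southwest.

SW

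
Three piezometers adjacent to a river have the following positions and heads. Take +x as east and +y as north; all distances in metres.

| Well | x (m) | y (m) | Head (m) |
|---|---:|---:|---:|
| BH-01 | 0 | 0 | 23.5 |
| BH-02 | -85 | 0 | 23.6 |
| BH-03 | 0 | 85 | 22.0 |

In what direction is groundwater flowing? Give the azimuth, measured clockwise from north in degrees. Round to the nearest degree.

∂h/∂x = (23.6 − 23.5) / (-85 − 0) = -0.001176
∂h/∂y = (22.0 − 23.5) / (85 − 0) = -0.01765
Flow direction (−∇h) has components (+0.001176 E, +0.01765 N).
Azimuth = atan2(E, N) = atan2(+0.001176, +0.01765) = 3.8° ≈ 004°.

004°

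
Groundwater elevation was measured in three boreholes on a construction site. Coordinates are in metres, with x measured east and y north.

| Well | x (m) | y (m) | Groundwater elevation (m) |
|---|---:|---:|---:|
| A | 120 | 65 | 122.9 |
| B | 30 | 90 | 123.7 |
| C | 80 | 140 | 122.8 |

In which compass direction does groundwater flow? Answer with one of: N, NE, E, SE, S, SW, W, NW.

Three-point gradient (reference A): Δ to B = (-90, 25, +0.8), Δ to C = (-40, 75, -0.1).
∂h/∂x = -0.01087, ∂h/∂y = -0.007130 (det = -5750).
Flow = −∇h = (+0.01087 east, +0.007130 north), which points northeast.

NE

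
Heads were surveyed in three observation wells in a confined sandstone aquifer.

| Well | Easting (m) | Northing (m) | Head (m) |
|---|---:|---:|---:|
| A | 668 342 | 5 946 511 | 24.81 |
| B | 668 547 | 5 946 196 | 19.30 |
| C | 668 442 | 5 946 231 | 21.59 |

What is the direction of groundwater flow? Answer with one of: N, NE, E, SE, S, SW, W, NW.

With h = a·x + b·y + c and A as origin, the differences give:
  205·a + (-315)·b = -5.51
  100·a + (-280)·b = -3.22
Eliminate b (×(-280) and ×(-315), subtract): -25900·a = 528.500 → a = ∂h/∂x = -0.02041
Back-substitute: b = ∂h/∂y = +0.004212.
Flow = −∇h = (+0.02041 east, -0.004212 north), which points east.

E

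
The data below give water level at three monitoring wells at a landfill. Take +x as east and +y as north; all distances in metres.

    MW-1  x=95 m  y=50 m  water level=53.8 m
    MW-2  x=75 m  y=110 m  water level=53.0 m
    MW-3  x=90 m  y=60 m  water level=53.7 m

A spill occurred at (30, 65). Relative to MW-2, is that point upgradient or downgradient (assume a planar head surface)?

Differences from MW-1: to MW-2 (Δx, Δy, Δh) = (-20, 60, -0.8); to MW-3 = (-5, 10, -0.1).
Determinant of the coordinate differences = (-20)·10 − (-5)·60 = 100.
∂h/∂x = [(-0.8)·10 − (-0.1)·60] / 100 = -0.02000
∂h/∂y = [(-20)·(-0.1) − (-5)·(-0.8)] / 100 = -0.02000
Head at (30, 65) = 53.8 + (-0.02000)·(-65) + (-0.02000)·(15) = 54.80 m.
That is higher than the 53.0 m at MW-2, so the point is upgradient.

upgradient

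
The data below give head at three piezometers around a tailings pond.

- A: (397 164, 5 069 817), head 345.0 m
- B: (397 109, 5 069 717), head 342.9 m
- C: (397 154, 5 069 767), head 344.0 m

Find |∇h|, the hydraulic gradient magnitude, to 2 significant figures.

With h = a·x + b·y + c and A as origin, the differences give:
  (-55)·a + (-100)·b = -2.1
  (-10)·a + (-50)·b = -1.0
Eliminate b (×(-50) and ×(-100), subtract): 1750·a = 5.00 → a = ∂h/∂x = +0.002857
Back-substitute: b = ∂h/∂y = +0.01943.
|∇h| = √(0.002857² + 0.01943²) = 0.01964

0.020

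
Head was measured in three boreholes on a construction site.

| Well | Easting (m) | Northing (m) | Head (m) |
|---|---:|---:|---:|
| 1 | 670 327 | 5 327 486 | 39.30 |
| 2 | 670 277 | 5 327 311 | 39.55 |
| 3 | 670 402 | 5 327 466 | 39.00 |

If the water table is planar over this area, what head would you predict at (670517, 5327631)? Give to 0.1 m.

Taking 1 as reference: 2−1 = (-50, -175, +0.25); 3−1 = (75, -20, -0.30).
Determinant of the coordinate differences = (-50)·(-20) − 75·(-175) = 14125.
∂h/∂x = [(+0.25)·(-20) − (-0.30)·(-175)] / 14125 = -0.004071
∂h/∂y = [(-50)·(-0.30) − 75·(+0.25)] / 14125 = -0.0002655
h(670517, 5327631) = 39.30 + (-0.004071)·(190) + (-0.0002655)·(145) = 39.30 -0.773 -0.038 = 38.488 m.

38.5 m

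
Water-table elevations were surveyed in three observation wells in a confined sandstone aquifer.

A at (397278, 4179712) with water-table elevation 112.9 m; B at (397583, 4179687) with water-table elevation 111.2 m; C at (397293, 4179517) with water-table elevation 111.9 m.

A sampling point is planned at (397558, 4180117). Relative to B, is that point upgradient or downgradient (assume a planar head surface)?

upgradient

With h = a·x + b·y + c and A as origin, the differences give:
  305·a + (-25)·b = -1.7
  15·a + (-195)·b = -1.0
Eliminate b (×(-195) and ×(-25), subtract): -59100·a = 306.50 → a = ∂h/∂x = -0.005186
Back-substitute: b = ∂h/∂y = +0.004729.
Head at (397558, 4180117) = 112.9 + (-0.005186)·(280) + (+0.004729)·(405) = 113.36 m.
That is higher than the 111.2 m at B, so the point is upgradient.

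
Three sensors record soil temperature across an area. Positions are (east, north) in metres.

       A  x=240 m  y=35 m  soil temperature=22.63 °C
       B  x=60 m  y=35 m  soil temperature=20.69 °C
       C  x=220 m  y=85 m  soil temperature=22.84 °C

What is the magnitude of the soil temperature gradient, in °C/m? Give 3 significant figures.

Differences from A: to B (Δx, Δy, Δh) = (-180, 0, -1.94); to C = (-20, 50, +0.21).
Determinant of the coordinate differences = (-180)·50 − (-20)·0 = -9000.
∂T/∂x = [(-1.94)·50 − (+0.21)·0] / -9000 = +0.01078
∂T/∂y = [(-180)·(+0.21) − (-20)·(-1.94)] / -9000 = +0.008511
|∇f| = √(0.01078² + 0.008511²) = 0.01373 °C/m

0.0137 °C/m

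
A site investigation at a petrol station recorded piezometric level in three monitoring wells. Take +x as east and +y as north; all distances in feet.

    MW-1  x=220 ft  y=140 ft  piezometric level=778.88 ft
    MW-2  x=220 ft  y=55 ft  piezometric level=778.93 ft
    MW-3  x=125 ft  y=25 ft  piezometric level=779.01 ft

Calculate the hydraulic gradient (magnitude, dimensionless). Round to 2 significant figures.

0.00088

With h = a·x + b·y + c and MW-1 as origin, the differences give:
  0·a + (-85)·b = +0.05
  (-95)·a + (-115)·b = +0.13
Eliminate b (×(-115) and ×(-85), subtract): -8075·a = 5.300 → a = ∂h/∂x = -0.0006563
Back-substitute: b = ∂h/∂y = -0.0005882.
|∇h| = √(-0.0006563² + -0.0005882²) = 0.0008813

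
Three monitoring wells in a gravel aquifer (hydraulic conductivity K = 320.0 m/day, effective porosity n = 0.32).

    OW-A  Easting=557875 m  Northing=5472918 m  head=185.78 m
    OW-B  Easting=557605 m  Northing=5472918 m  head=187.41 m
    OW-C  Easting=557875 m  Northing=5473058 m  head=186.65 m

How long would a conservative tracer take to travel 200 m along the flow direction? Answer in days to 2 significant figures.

∂h/∂x = (187.41 − 185.78) / (557605 − 557875) = -0.006037
∂h/∂y = (186.65 − 185.78) / (5473058 − 5472918) = +0.006214
|∇h| = √(-0.006037² + 0.006214²) = 0.008664
Seepage velocity v = K·i/n = 320.0 × 0.008664 / 0.32 = 8.664 m/day.
t = 200 / 8.664 = 23.08 days.

23 days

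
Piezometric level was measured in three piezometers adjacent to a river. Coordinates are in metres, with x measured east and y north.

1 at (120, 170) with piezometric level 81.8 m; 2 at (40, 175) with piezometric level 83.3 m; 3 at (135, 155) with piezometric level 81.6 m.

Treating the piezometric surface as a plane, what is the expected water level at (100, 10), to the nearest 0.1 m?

Taking 1 as reference: 2−1 = (-80, 5, +1.5); 3−1 = (15, -15, -0.2).
Determinant of the coordinate differences = (-80)·(-15) − 15·5 = 1125.
∂h/∂x = [(+1.5)·(-15) − (-0.2)·5] / 1125 = -0.01911
∂h/∂y = [(-80)·(-0.2) − 15·(+1.5)] / 1125 = -0.005778
h(100, 10) = 81.8 + (-0.01911)·(-20) + (-0.005778)·(-160) = 81.8 +0.382 +0.924 = 83.107 m.

83.1 m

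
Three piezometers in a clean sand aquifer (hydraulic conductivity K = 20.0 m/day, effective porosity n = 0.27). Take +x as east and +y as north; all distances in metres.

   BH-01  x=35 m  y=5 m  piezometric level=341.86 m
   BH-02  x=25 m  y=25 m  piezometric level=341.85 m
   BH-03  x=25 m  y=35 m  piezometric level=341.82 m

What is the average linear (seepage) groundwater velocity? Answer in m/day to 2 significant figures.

0.43 m/day

With h = a·x + b·y + c and BH-01 as origin, the differences give:
  (-10)·a + 20·b = -0.01
  (-10)·a + 30·b = -0.04
Eliminate b (×30 and ×20, subtract): -100·a = 0.500 → a = ∂h/∂x = -0.005000
Back-substitute: b = ∂h/∂y = -0.003000.
|∇h| = √(-0.005000² + -0.003000²) = 0.005831
Seepage velocity v = K·i/n = 20.0 × 0.005831 / 0.27 = 0.4319 m/day.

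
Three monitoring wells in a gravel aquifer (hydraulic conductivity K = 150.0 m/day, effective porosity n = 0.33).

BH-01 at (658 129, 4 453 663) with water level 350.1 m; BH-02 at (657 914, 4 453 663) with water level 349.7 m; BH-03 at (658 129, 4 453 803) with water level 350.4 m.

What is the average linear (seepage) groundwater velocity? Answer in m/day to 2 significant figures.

1.3 m/day

∂h/∂x = (349.7 − 350.1) / (657914 − 658129) = +0.001860
∂h/∂y = (350.4 − 350.1) / (4453803 − 4453663) = +0.002143
|∇h| = √(0.001860² + 0.002143²) = 0.002838
Seepage velocity v = K·i/n = 150.0 × 0.002838 / 0.33 = 1.29 m/day.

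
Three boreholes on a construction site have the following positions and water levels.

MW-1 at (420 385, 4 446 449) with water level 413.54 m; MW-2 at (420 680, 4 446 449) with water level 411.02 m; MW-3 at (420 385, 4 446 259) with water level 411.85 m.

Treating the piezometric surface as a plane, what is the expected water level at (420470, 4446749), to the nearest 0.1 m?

∂h/∂x = (411.02 − 413.54) / (420680 − 420385) = -0.008542
∂h/∂y = (411.85 − 413.54) / (4446259 − 4446449) = +0.008895
h(420470, 4446749) = 413.54 + (-0.008542)·(85) + (+0.008895)·(300) = 413.54 -0.726 +2.668 = 415.482 m.

415.5 m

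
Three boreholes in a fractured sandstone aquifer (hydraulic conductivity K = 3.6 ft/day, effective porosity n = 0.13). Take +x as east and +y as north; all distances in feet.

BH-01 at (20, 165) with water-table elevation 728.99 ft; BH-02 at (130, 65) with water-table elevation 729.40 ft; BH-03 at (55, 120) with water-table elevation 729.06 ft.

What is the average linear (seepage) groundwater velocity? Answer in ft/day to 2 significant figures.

Taking BH-01 as reference: BH-02−BH-01 = (110, -100, +0.41); BH-03−BH-01 = (35, -45, +0.07).
Solve a·Δx + b·Δy = Δh: det = 110·(-45) − 35·(-100) = -1450.
∂h/∂x = [(+0.41)·(-45) − (+0.07)·(-100)] / -1450 = +0.007897
∂h/∂y = [110·(+0.07) − 35·(+0.41)] / -1450 = +0.004586
|∇h| = √(0.007897² + 0.004586²) = 0.009132
Seepage velocity v = K·i/n = 3.6 × 0.009132 / 0.13 = 0.2529 ft/day.

0.25 ft/day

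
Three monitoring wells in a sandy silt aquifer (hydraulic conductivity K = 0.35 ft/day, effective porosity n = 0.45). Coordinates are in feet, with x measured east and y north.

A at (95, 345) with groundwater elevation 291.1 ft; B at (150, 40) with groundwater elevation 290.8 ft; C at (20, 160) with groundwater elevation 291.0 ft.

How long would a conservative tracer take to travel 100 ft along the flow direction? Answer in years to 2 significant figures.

310 years

With h = a·x + b·y + c and A as origin, the differences give:
  55·a + (-305)·b = -0.3
  (-75)·a + (-185)·b = -0.1
Eliminate b (×(-185) and ×(-305), subtract): -33050·a = 25.00 → a = ∂h/∂x = -0.0007564
Back-substitute: b = ∂h/∂y = +0.0008472.
|∇h| = √(-0.0007564² + 0.0008472²) = 0.001136
Seepage velocity v = K·i/n = 0.35 × 0.001136 / 0.45 = 0.0008836 ft/day.
t = 100 / 0.0008836 = 1.132e+05 days = 310 years.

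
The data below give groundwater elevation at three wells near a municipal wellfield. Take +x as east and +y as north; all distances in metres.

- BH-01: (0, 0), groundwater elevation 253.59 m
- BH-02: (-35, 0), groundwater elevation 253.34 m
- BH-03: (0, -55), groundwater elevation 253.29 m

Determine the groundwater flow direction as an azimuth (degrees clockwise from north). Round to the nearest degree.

∂h/∂x = (253.34 − 253.59) / (-35 − 0) = +0.007143
∂h/∂y = (253.29 − 253.59) / (-55 − 0) = +0.005455
Flow direction (−∇h) has components (-0.007143 E, -0.005455 N).
Azimuth = atan2(E, N) = atan2(-0.007143, -0.005455) = 232.6° ≈ 233°.

233°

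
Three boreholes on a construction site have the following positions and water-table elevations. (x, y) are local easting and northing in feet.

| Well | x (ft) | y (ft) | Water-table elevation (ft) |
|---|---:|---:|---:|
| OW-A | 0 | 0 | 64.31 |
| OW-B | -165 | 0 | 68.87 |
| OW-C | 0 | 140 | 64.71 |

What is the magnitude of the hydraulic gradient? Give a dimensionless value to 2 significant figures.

0.028

∂h/∂x = (68.87 − 64.31) / (-165 − 0) = -0.02764
∂h/∂y = (64.71 − 64.31) / (140 − 0) = +0.002857
|∇h| = √(-0.02764² + 0.002857²) = 0.02779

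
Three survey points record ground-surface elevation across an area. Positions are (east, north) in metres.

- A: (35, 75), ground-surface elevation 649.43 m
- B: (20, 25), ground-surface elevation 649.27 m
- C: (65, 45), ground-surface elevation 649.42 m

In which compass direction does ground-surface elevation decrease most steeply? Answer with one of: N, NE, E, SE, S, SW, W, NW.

Three-point gradient (reference A): Δ to B = (-15, -50, -0.16), Δ to C = (30, -30, -0.01).
∂z/∂x = +0.002205, ∂z/∂y = +0.002538 (det = 1950).
Steepest decrease is along −∇f = (-0.002205 E, -0.002538 N) → southwest.

SW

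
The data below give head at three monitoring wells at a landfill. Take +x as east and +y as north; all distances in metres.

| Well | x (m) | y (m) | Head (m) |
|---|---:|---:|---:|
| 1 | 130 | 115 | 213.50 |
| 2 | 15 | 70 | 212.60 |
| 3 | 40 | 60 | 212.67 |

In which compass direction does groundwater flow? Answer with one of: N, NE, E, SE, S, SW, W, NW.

SW

Differences from 1: to 2 (Δx, Δy, Δh) = (-115, -45, -0.90); to 3 = (-90, -55, -0.83).
Determinant of the coordinate differences = (-115)·(-55) − (-90)·(-45) = 2275.
∂h/∂x = [(-0.90)·(-55) − (-0.83)·(-45)] / 2275 = +0.005341
∂h/∂y = [(-115)·(-0.83) − (-90)·(-0.90)] / 2275 = +0.006352
Flow = −∇h = (-0.005341 east, -0.006352 north), which points southwest.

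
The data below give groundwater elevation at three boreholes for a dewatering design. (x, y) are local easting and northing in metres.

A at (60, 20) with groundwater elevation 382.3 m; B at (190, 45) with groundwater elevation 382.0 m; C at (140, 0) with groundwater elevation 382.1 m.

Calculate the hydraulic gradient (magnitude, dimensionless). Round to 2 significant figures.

With h = a·x + b·y + c and A as origin, the differences give:
  130·a + 25·b = -0.3
  80·a + (-20)·b = -0.2
Eliminate b (×(-20) and ×25, subtract): -4600·a = 11.00 → a = ∂h/∂x = -0.002391
Back-substitute: b = ∂h/∂y = +0.0004348.
|∇h| = √(-0.002391² + 0.0004348²) = 0.00243

0.0024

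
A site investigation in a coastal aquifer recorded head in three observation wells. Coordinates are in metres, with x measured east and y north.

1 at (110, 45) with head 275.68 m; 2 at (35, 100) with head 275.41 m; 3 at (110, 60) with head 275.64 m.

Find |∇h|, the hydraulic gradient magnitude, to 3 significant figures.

With h = a·x + b·y + c and 1 as origin, the differences give:
  (-75)·a + 55·b = -0.27
  0·a + 15·b = -0.04
Eliminate b (×15 and ×55, subtract): -1125·a = -1.850 → a = ∂h/∂x = +0.001644
Back-substitute: b = ∂h/∂y = -0.002667.
|∇h| = √(0.001644² + -0.002667²) = 0.003133

0.00313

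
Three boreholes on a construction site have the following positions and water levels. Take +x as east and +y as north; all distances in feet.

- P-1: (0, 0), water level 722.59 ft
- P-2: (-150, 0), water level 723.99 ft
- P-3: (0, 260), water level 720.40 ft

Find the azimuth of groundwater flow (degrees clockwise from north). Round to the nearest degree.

∂h/∂x = (723.99 − 722.59) / (-150 − 0) = -0.009333
∂h/∂y = (720.40 − 722.59) / (260 − 0) = -0.008423
Flow direction (−∇h) has components (+0.009333 E, +0.008423 N).
Azimuth = atan2(E, N) = atan2(+0.009333, +0.008423) = 47.9° ≈ 048°.

048°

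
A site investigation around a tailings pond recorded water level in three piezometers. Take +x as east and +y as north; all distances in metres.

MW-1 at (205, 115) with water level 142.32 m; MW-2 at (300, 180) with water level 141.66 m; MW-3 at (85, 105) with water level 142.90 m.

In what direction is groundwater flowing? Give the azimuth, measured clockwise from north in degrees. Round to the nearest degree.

Taking MW-1 as reference: MW-2−MW-1 = (95, 65, -0.66); MW-3−MW-1 = (-120, -10, +0.58).
Solve a·Δx + b·Δy = Δh: det = 95·(-10) − (-120)·65 = 6850.
∂h/∂x = [(-0.66)·(-10) − (+0.58)·65] / 6850 = -0.004540
∂h/∂y = [95·(+0.58) − (-120)·(-0.66)] / 6850 = -0.003518
Flow direction (−∇h) has components (+0.004540 E, +0.003518 N).
Azimuth = atan2(E, N) = atan2(+0.004540, +0.003518) = 52.2° ≈ 052°.

052°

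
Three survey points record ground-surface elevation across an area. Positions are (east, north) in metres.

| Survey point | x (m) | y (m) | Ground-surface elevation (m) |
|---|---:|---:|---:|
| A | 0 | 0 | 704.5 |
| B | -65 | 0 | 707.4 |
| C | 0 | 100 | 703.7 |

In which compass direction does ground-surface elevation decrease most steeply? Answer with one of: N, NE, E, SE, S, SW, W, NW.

∂z/∂x = (707.4 − 704.5) / (-65 − 0) = -0.04462
∂z/∂y = (703.7 − 704.5) / (100 − 0) = -0.008000
Steepest decrease is along −∇f = (+0.04462 E, +0.008000 N) → east.

E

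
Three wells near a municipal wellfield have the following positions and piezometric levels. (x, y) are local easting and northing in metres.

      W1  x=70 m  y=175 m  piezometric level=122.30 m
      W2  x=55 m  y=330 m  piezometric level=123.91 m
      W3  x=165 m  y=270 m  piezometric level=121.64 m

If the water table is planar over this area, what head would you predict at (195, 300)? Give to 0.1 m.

Taking W1 as reference: W2−W1 = (-15, 155, +1.61); W3−W1 = (95, 95, -0.66).
Solve a·Δx + b·Δy = Δh: det = (-15)·95 − 95·155 = -16150.
∂h/∂x = [(+1.61)·95 − (-0.66)·155] / -16150 = -0.01580
∂h/∂y = [(-15)·(-0.66) − 95·(+1.61)] / -16150 = +0.008858
h(195, 300) = 122.30 + (-0.01580)·(125) + (+0.008858)·(125) = 122.30 -1.976 +1.107 = 121.432 m.

121.4 m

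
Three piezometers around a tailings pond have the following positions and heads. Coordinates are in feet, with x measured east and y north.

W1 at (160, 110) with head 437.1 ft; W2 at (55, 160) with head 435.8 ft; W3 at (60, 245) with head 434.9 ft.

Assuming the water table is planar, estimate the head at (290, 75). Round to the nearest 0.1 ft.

Taking W1 as reference: W2−W1 = (-105, 50, -1.3); W3−W1 = (-100, 135, -2.2).
Solve a·Δx + b·Δy = Δh: det = (-105)·135 − (-100)·50 = -9175.
∂h/∂x = [(-1.3)·135 − (-2.2)·50] / -9175 = +0.007139
∂h/∂y = [(-105)·(-2.2) − (-100)·(-1.3)] / -9175 = -0.01101
h(290, 75) = 437.1 + (+0.007139)·(130) + (-0.01101)·(-35) = 437.1 +0.928 +0.385 = 438.413 ft.

438.4 ft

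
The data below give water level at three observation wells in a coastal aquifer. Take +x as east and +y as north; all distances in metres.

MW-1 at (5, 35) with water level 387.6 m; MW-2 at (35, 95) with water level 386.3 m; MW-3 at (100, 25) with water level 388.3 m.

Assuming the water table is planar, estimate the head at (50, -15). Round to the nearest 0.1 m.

389.0 m

Three-point gradient (reference MW-1): Δ to MW-2 = (30, 60, -1.3), Δ to MW-3 = (95, -10, +0.7).
∂h/∂x = +0.004833, ∂h/∂y = -0.02408 (det = -6000).
h(50, -15) = 387.6 + (+0.004833)·(45) + (-0.02408)·(-50) = 387.6 +0.217 +1.204 = 389.022 m.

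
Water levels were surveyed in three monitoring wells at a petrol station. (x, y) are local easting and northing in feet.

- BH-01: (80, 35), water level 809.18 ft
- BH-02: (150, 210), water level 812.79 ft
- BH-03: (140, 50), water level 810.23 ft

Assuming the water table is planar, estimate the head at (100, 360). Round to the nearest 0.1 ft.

814.4 ft

Differences from BH-01: to BH-02 (Δx, Δy, Δh) = (70, 175, +3.61); to BH-03 = (60, 15, +1.05).
Solve a·Δx + b·Δy = Δh: det = 70·15 − 60·175 = -9450.
∂h/∂x = [(+3.61)·15 − (+1.05)·175] / -9450 = +0.01371
∂h/∂y = [70·(+1.05) − 60·(+3.61)] / -9450 = +0.01514
h(100, 360) = 809.18 + (+0.01371)·(20) + (+0.01514)·(325) = 809.18 +0.274 +4.921 = 814.376 ft.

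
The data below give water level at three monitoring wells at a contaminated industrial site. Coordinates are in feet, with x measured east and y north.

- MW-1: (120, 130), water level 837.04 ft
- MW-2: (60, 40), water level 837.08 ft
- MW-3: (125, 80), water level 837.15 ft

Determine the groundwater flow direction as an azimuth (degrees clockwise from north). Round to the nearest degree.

With h = a·x + b·y + c and MW-1 as origin, the differences give:
  (-60)·a + (-90)·b = +0.04
  5·a + (-50)·b = +0.11
Eliminate b (×(-50) and ×(-90), subtract): 3450·a = 7.900 → a = ∂h/∂x = +0.002290
Back-substitute: b = ∂h/∂y = -0.001971.
Flow direction (−∇h) has components (-0.002290 E, +0.001971 N).
Azimuth = atan2(E, N) = atan2(-0.002290, +0.001971) = 310.7° ≈ 311°.

311°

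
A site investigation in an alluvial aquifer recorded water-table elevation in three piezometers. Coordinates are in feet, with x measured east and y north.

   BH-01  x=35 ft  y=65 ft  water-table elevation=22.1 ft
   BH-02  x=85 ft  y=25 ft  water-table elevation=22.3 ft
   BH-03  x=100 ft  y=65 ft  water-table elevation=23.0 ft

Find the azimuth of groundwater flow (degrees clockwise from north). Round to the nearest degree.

228°

Taking BH-01 as reference: BH-02−BH-01 = (50, -40, +0.2); BH-03−BH-01 = (65, 0, +0.9).
Solve a·Δx + b·Δy = Δh: det = 50·0 − 65·(-40) = 2600.
∂h/∂x = [(+0.2)·0 − (+0.9)·(-40)] / 2600 = +0.01385
∂h/∂y = [50·(+0.9) − 65·(+0.2)] / 2600 = +0.01231
Flow direction (−∇h) has components (-0.01385 E, -0.01231 N).
Azimuth = atan2(E, N) = atan2(-0.01385, -0.01231) = 228.4° ≈ 228°.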